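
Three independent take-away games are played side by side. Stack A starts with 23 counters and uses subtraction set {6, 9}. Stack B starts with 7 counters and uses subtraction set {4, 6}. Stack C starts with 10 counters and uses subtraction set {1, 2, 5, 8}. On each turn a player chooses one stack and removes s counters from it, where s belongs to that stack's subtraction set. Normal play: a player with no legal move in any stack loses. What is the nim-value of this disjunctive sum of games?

Stack A, S = {6, 9}:
n :  0  1  2  3  4  5  6  7  8  9 10 11 12 13 14 15 16 17 18 19 20 21 22 23
G :  0  0  0  0  0  0  1  1  1  1  1  1  2  2  2  0  0  0  0  0  0  1  1  1
G_A(23) = 1.
Stack B, S = {4, 6}:
G(0) = 0
G(1) = mex{} = 0
G(2) = mex{} = 0
G(3) = mex{} = 0
G(4) = mex{0} = 1
G(5) = mex{0} = 1
G(6) = mex{0,0} = 1
G(7) = mex{0,0} = 1
G_B(7) = 1.
Stack C, S = {1, 2, 5, 8}:
n :  0  1  2  3  4  5  6  7  8  9 10
G :  0  1  2  0  1  2  0  1  2  0  1
G_C(10) = 1.
Combined Grundy value = 1 ⊕ 1 ⊕ 1 = 1.

1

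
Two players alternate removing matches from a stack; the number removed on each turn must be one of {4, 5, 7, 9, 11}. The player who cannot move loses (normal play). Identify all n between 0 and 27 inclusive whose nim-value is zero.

0, 1, 2, 3, 15, 16, 17, 18

n :  0  1  2  3  4  5  6  7  8  9 10 11 12 13 14 15 16 17 18 19 20 21 22 23 24 25 26 27
G :  0  0  0  0  1  1  1  1  2  2  2  2  3  3  3  0  0  0  0  1  1  1  1  2  2  2  2  3
P-positions are exactly the n with G(n) = 0.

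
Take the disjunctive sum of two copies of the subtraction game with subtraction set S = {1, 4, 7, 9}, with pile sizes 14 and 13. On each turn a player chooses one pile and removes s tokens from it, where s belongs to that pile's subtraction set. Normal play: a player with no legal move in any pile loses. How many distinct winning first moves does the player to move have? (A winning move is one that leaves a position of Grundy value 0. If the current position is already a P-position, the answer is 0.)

All piles use S = {1, 4, 7, 9}:
G(0) = 0
G(1) = mex{0} = 1
G(2) = mex{1} = 0
G(3) = mex{0} = 1
G(4) = mex{1,0} = 2
G(5) = mex{2,1} = 0
G(6) = mex{0,0} = 1
G(7) = mex{1,1,0} = 2
G(8) = mex{2,2,1} = 0
G(9) = mex{0,0,0,0} = 1
G(10) = mex{1,1,1,1} = 0
G(11) = mex{0,2,2,0} = 1
G(12) = mex{1,0,0,1} = 2
G(13) = mex{2,1,1,2} = 0
G(14) = mex{0,0,2,0} = 1
Pile A: G(14) = 1.
Pile B: G(13) = 0.
Combined Grundy value = 1 ⊕ 0 = 1.
A winning move leaves total XOR = 0, i.e. changes one component's Grundy value g to g ⊕ X where X is the current total.
Pile A: need g' = 1⊕1 = 0. Options: 14−1→G=0, 14−4→G=0, 14−7→G=2, 14−9→G=0. Hits: 3.
Pile B: need g' = 0⊕1 = 1. Options: 13−1→G=2, 13−4→G=1, 13−7→G=1, 13−9→G=2. Hits: 2.

5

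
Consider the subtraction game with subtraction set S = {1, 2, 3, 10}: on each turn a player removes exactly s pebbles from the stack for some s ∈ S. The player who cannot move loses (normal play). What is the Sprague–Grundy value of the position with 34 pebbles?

n :  0  1  2  3  4  5  6  7  8  9 10 11 12 13 14 15 16 17 18 19 20 21 22 23 24 25 26 27 28 29 30 31 32 33 34
G :  0  1  2  3  0  1  2  3  0  1  2  3  0  1  2  3  0  1  2  3  0  1  2  3  0  1  2  3  0  1  2  3  0  1  2

2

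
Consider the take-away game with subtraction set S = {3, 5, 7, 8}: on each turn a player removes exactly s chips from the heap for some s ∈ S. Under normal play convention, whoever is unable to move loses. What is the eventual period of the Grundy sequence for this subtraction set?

G(0) = 0
G(1) = mex{} = 0
G(2) = mex{} = 0
G(3) = mex{0} = 1
G(4) = mex{0} = 1
G(5) = mex{0,0} = 1
G(6) = mex{1,0} = 2
G(7) = mex{1,0,0} = 2
G(8) = mex{1,1,0,0} = 2
G(9) = mex{2,1,0,0} = 3
G(10) = mex{2,1,1,0} = 3
G(11) = mex{2,2,1,1} = 0
G(12) = mex{3,2,1,1} = 0
G(13) = mex{3,2,2,1} = 0
G(14) = mex{0,3,2,2} = 1
G(15) = mex{0,3,2,2} = 1
G(16) = mex{0,0,3,2} = 1
G(17) = mex{1,0,3,3} = 2
G(18) = mex{1,0,0,3} = 2
G(19) = mex{1,1,0,0} = 2
G(20) = mex{2,1,0,0} = 3
G(21) = mex{2,1,1,0} = 3
G(22) = mex{2,2,1,1} = 0
G(23) = mex{3,2,1,1} = 0
G(n+11) = G(n) holds for n = 0,…,7 (a full window of length max(S) = 8), so the sequence is purely periodic with period 11.

11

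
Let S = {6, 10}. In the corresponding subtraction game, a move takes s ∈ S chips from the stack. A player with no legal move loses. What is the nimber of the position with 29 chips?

2

n :  0  1  2  3  4  5  6  7  8  9 10 11 12 13 14 15 16 17 18 19 20 21 22 23 24 25 26 27 28 29
G :  0  0  0  0  0  0  1  1  1  1  1  1  2  2  2  2  0  0  0  0  0  0  1  1  1  1  1  1  2  2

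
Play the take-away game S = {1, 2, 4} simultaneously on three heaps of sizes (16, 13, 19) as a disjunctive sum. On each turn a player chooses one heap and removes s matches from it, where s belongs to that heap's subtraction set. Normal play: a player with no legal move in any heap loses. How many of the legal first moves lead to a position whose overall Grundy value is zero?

All heaps use S = {1, 2, 4}:
G(0) = 0
G(1) = mex{0} = 1
G(2) = mex{1,0} = 2
G(3) = mex{2,1} = 0
G(4) = mex{0,2,0} = 1
G(5) = mex{1,0,1} = 2
G(6) = mex{2,1,2} = 0
G(7) = mex{0,2,0} = 1
G(8) = mex{1,0,1} = 2
G(9) = mex{2,1,2} = 0
G(10) = mex{0,2,0} = 1
G(11) = mex{1,0,1} = 2
G(12) = mex{2,1,2} = 0
G(13) = mex{0,2,0} = 1
G(14) = mex{1,0,1} = 2
G(15) = mex{2,1,2} = 0
G(16) = mex{0,2,0} = 1
G(17) = mex{1,0,1} = 2
G(18) = mex{2,1,2} = 0
G(19) = mex{0,2,0} = 1
Heap A: G(16) = 1.
Heap B: G(13) = 1.
Heap C: G(19) = 1.
Combined Grundy value = 1 ⊕ 1 ⊕ 1 = 1.
A winning move leaves total XOR = 0, i.e. changes one component's Grundy value g to g ⊕ X where X is the current total.
Heap A: need g' = 1⊕1 = 0. Options: 16−1→G=0, 16−2→G=2, 16−4→G=0. Hits: 2.
Heap B: need g' = 1⊕1 = 0. Options: 13−1→G=0, 13−2→G=2, 13−4→G=0. Hits: 2.
Heap C: need g' = 1⊕1 = 0. Options: 19−1→G=0, 19−2→G=2, 19−4→G=0. Hits: 2.

6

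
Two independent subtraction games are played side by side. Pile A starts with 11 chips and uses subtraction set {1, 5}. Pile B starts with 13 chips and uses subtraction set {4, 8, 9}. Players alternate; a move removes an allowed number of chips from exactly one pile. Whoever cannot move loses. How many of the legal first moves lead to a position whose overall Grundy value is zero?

Pile A, S = {1, 5}:
n :  0  1  2  3  4  5  6  7  8  9 10 11
G :  0  1  0  1  0  1  0  1  0  1  0  1
G_A(11) = 1.
Pile B, S = {4, 8, 9}:
G(0) = 0
G(1) = mex{} = 0
G(2) = mex{} = 0
G(3) = mex{} = 0
G(4) = mex{0} = 1
G(5) = mex{0} = 1
G(6) = mex{0} = 1
G(7) = mex{0} = 1
G(8) = mex{1,0} = 2
G(9) = mex{1,0,0} = 2
G(10) = mex{1,0,0} = 2
G(11) = mex{1,0,0} = 2
G(12) = mex{2,1,0} = 3
G(13) = mex{2,1,1} = 0
G_B(13) = 0.
Combined Grundy value = 1 ⊕ 0 = 1.
A winning move leaves total XOR = 0, i.e. changes one component's Grundy value g to g ⊕ X where X is the current total.
Pile A: need g' = 1⊕1 = 0. Options: 11−1→G=0, 11−5→G=0. Hits: 2.
Pile B: need g' = 0⊕1 = 1. Options: 13−4→G=2, 13−8→G=1, 13−9→G=1. Hits: 2.

4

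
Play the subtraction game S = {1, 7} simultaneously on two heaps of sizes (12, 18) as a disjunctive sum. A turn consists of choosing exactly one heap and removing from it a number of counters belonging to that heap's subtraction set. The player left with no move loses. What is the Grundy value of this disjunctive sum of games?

All heaps use S = {1, 7}:
n :  0  1  2  3  4  5  6  7  8  9 10 11 12 13 14 15 16 17 18
G :  0  1  0  1  0  1  0  1  0  1  0  1  0  1  0  1  0  1  0
Heap A: G(12) = 0.
Heap B: G(18) = 0.
Combined Grundy value = 0 ⊕ 0 = 0.

0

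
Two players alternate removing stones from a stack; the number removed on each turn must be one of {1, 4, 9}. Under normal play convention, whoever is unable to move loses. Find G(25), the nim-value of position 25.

G(0) = 0
G(1) = mex{0} = 1
G(2) = mex{1} = 0
G(3) = mex{0} = 1
G(4) = mex{1,0} = 2
G(5) = mex{2,1} = 0
G(6) = mex{0,0} = 1
G(7) = mex{1,1} = 0
G(8) = mex{0,2} = 1
G(9) = mex{1,0,0} = 2
G(10) = mex{2,1,1} = 0
G(11) = mex{0,0,0} = 1
G(12) = mex{1,1,1} = 0
G(13) = mex{0,2,2} = 1
G(14) = mex{1,0,0} = 2
G(15) = mex{2,1,1} = 0
G(16) = mex{0,0,0} = 1
G(17) = mex{1,1,1} = 0
G(18) = mex{0,2,2} = 1
G(19) = mex{1,0,0} = 2
G(20) = mex{2,1,1} = 0
G(21) = mex{0,0,0} = 1
G(22) = mex{1,1,1} = 0
G(23) = mex{0,2,2} = 1
G(24) = mex{1,0,0} = 2
G(25) = mex{2,1,1} = 0

0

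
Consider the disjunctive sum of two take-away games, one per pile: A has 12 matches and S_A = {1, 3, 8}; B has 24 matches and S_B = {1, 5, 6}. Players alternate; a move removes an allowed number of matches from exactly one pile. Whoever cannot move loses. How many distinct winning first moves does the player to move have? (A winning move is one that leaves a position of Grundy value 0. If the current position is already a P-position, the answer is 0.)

3

Pile A, S = {1, 3, 8}:
G(0) = 0
G(1) = mex{0} = 1
G(2) = mex{1} = 0
G(3) = mex{0,0} = 1
G(4) = mex{1,1} = 0
G(5) = mex{0,0} = 1
G(6) = mex{1,1} = 0
G(7) = mex{0,0} = 1
G(8) = mex{1,1,0} = 2
G(9) = mex{2,0,1} = 3
G(10) = mex{3,1,0} = 2
G(11) = mex{2,2,1} = 0
G(12) = mex{0,3,0} = 1
G_A(12) = 1.
Pile B, S = {1, 5, 6}:
G(0) = 0
G(1) = mex{0} = 1
G(2) = mex{1} = 0
G(3) = mex{0} = 1
G(4) = mex{1} = 0
G(5) = mex{0,0} = 1
G(6) = mex{1,1,0} = 2
G(7) = mex{2,0,1} = 3
G(8) = mex{3,1,0} = 2
G(9) = mex{2,0,1} = 3
G(10) = mex{3,1,0} = 2
G(11) = mex{2,2,1} = 0
G(12) = mex{0,3,2} = 1
G(13) = mex{1,2,3} = 0
G(14) = mex{0,3,2} = 1
G(15) = mex{1,2,3} = 0
G(16) = mex{0,0,2} = 1
G(17) = mex{1,1,0} = 2
G(18) = mex{2,0,1} = 3
G(19) = mex{3,1,0} = 2
G(20) = mex{2,0,1} = 3
G(21) = mex{3,1,0} = 2
G(22) = mex{2,2,1} = 0
G(23) = mex{0,3,2} = 1
G(24) = mex{1,2,3} = 0
G_B(24) = 0.
Combined Grundy value = 1 ⊕ 0 = 1.
A winning move leaves total XOR = 0, i.e. changes one component's Grundy value g to g ⊕ X where X is the current total.
Pile A: need g' = 1⊕1 = 0. Options: 12−1→G=0, 12−3→G=3, 12−8→G=0. Hits: 2.
Pile B: need g' = 0⊕1 = 1. Options: 24−1→G=1, 24−5→G=2, 24−6→G=3. Hits: 1.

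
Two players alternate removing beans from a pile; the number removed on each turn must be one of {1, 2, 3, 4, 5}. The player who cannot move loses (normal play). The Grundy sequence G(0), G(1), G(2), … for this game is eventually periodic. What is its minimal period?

6

n :  0  1  2  3  4  5  6  7  8  9 10 11 12 13 14
G :  0  1  2  3  4  5  0  1  2  3  4  5  0  1  2
G(n+6) = G(n) holds for n = 0,…,4 (a full window of length max(S) = 5), so the sequence is purely periodic with period 6.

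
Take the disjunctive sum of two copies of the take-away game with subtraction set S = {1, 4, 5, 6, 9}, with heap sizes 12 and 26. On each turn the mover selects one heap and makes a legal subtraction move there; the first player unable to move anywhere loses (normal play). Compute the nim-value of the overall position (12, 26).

2

All heaps use S = {1, 4, 5, 6, 9}:
n :  0  1  2  3  4  5  6  7  8  9 10 11 12 13 14 15 16 17 18 19 20 21 22 23 24 25 26
G :  0  1  0  1  2  3  2  3  4  5  0  1  0  1  2  3  2  3  4  5  0  1  0  1  2  3  2
Heap A: G(12) = 0.
Heap B: G(26) = 2.
Combined Grundy value = 0 ⊕ 2 = 2.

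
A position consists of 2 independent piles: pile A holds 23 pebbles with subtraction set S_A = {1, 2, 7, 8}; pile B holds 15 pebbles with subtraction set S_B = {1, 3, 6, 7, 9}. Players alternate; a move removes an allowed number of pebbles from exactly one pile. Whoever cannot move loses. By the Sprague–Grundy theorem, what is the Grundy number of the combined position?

Pile A, S = {1, 2, 7, 8}:
G(0) = 0
G(1) = mex{0} = 1
G(2) = mex{1,0} = 2
G(3) = mex{2,1} = 0
G(4) = mex{0,2} = 1
G(5) = mex{1,0} = 2
G(6) = mex{2,1} = 0
G(7) = mex{0,2,0} = 1
G(8) = mex{1,0,1,0} = 2
G(9) = mex{2,1,2,1} = 0
G(10) = mex{0,2,0,2} = 1
G(11) = mex{1,0,1,0} = 2
G(12) = mex{2,1,2,1} = 0
G(13) = mex{0,2,0,2} = 1
G(14) = mex{1,0,1,0} = 2
G(15) = mex{2,1,2,1} = 0
G(16) = mex{0,2,0,2} = 1
G(17) = mex{1,0,1,0} = 2
G(18) = mex{2,1,2,1} = 0
G(19) = mex{0,2,0,2} = 1
G(20) = mex{1,0,1,0} = 2
G(21) = mex{2,1,2,1} = 0
G(22) = mex{0,2,0,2} = 1
G(23) = mex{1,0,1,0} = 2
G_A(23) = 2.
Pile B, S = {1, 3, 6, 7, 9}:
G(0) = 0
G(1) = mex{0} = 1
G(2) = mex{1} = 0
G(3) = mex{0,0} = 1
G(4) = mex{1,1} = 0
G(5) = mex{0,0} = 1
G(6) = mex{1,1,0} = 2
G(7) = mex{2,0,1,0} = 3
G(8) = mex{3,1,0,1} = 2
G(9) = mex{2,2,1,0,0} = 3
G(10) = mex{3,3,0,1,1} = 2
G(11) = mex{2,2,1,0,0} = 3
G(12) = mex{3,3,2,1,1} = 0
G(13) = mex{0,2,3,2,0} = 1
G(14) = mex{1,3,2,3,1} = 0
G(15) = mex{0,0,3,2,2} = 1
G_B(15) = 1.
Combined Grundy value = 2 ⊕ 1 = 3.

3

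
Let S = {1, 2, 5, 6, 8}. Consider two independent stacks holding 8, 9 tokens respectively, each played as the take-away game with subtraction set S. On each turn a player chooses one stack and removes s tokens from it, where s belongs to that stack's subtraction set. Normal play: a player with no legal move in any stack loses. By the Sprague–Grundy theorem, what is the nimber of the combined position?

3

All stacks use S = {1, 2, 5, 6, 8}:
n : 0 1 2 3 4 5 6 7 8 9
G : 0 1 2 0 1 2 3 0 1 2
Stack A: G(8) = 1.
Stack B: G(9) = 2.
Combined Grundy value = 1 ⊕ 2 = 3.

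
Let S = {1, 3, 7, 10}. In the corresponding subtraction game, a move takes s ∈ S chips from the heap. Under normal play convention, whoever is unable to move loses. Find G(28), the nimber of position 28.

n :  0  1  2  3  4  5  6  7  8  9 10 11 12 13 14 15 16 17 18 19 20 21 22 23 24 25 26 27 28
G :  0  1  0  1  0  1  0  1  0  1  2  3  2  3  2  3  2  0  1  0  1  0  1  0  1  0  1  2  3

3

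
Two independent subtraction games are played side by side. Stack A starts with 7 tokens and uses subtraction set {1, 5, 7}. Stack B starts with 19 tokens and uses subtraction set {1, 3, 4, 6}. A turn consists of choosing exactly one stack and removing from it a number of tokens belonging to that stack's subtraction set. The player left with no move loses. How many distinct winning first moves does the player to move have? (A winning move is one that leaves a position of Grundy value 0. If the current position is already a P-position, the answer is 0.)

Stack A, S = {1, 5, 7}:
n : 0 1 2 3 4 5 6 7
G : 0 1 0 1 0 1 0 1
G_A(7) = 1.
Stack B, S = {1, 3, 4, 6}:
n :  0  1  2  3  4  5  6  7  8  9 10 11 12 13 14 15 16 17 18 19
G :  0  1  0  1  2  3  2  0  1  0  1  2  3  2  0  1  0  1  2  3
G_B(19) = 3.
Combined Grundy value = 1 ⊕ 3 = 2.
A winning move leaves total XOR = 0, i.e. changes one component's Grundy value g to g ⊕ X where X is the current total.
Stack A: need g' = 1⊕2 = 3. Options: 7−1→G=0, 7−5→G=0, 7−7→G=0. Hits: 0.
Stack B: need g' = 3⊕2 = 1. Options: 19−1→G=2, 19−3→G=0, 19−4→G=1, 19−6→G=2. Hits: 1.

1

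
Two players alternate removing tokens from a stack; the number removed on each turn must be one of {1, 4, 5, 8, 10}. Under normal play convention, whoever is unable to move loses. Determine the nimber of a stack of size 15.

2

n :  0  1  2  3  4  5  6  7  8  9 10 11 12 13 14 15
G :  0  1  0  1  2  3  2  3  4  0  1  0  1  2  3  2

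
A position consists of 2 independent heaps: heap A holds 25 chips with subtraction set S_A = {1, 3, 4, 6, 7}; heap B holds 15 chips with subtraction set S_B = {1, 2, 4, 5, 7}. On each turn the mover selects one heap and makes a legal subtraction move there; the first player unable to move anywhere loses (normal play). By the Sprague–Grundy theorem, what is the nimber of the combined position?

3

Heap A, S = {1, 3, 4, 6, 7}:
G(0) = 0
G(1) = mex{0} = 1
G(2) = mex{1} = 0
G(3) = mex{0,0} = 1
G(4) = mex{1,1,0} = 2
G(5) = mex{2,0,1} = 3
G(6) = mex{3,1,0,0} = 2
G(7) = mex{2,2,1,1,0} = 3
G(8) = mex{3,3,2,0,1} = 4
G(9) = mex{4,2,3,1,0} = 5
G(10) = mex{5,3,2,2,1} = 0
G(11) = mex{0,4,3,3,2} = 1
G(12) = mex{1,5,4,2,3} = 0
G(13) = mex{0,0,5,3,2} = 1
G(14) = mex{1,1,0,4,3} = 2
G(15) = mex{2,0,1,5,4} = 3
G(16) = mex{3,1,0,0,5} = 2
G(17) = mex{2,2,1,1,0} = 3
G(18) = mex{3,3,2,0,1} = 4
G(19) = mex{4,2,3,1,0} = 5
G(20) = mex{5,3,2,2,1} = 0
G(21) = mex{0,4,3,3,2} = 1
G(22) = mex{1,5,4,2,3} = 0
G(23) = mex{0,0,5,3,2} = 1
G(24) = mex{1,1,0,4,3} = 2
G(25) = mex{2,0,1,5,4} = 3
G_A(25) = 3.
Heap B, S = {1, 2, 4, 5, 7}:
n :  0  1  2  3  4  5  6  7  8  9 10 11 12 13 14 15
G :  0  1  2  0  1  2  0  1  2  0  1  2  0  1  2  0
G_B(15) = 0.
Combined Grundy value = 3 ⊕ 0 = 3.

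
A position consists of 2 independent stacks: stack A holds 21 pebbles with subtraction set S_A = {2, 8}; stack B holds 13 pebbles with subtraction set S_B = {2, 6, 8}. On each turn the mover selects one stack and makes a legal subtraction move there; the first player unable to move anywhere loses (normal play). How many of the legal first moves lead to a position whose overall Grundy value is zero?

Stack A, S = {2, 8}:
G(0) = 0
G(1) = mex{} = 0
G(2) = mex{0} = 1
G(3) = mex{0} = 1
G(4) = mex{1} = 0
G(5) = mex{1} = 0
G(6) = mex{0} = 1
G(7) = mex{0} = 1
G(8) = mex{1,0} = 2
G(9) = mex{1,0} = 2
G(10) = mex{2,1} = 0
G(11) = mex{2,1} = 0
G(12) = mex{0,0} = 1
G(13) = mex{0,0} = 1
G(14) = mex{1,1} = 0
G(15) = mex{1,1} = 0
G(16) = mex{0,2} = 1
G(17) = mex{0,2} = 1
G(18) = mex{1,0} = 2
G(19) = mex{1,0} = 2
G(20) = mex{2,1} = 0
G(21) = mex{2,1} = 0
G_A(21) = 0.
Stack B, S = {2, 6, 8}:
G(0) = 0
G(1) = mex{} = 0
G(2) = mex{0} = 1
G(3) = mex{0} = 1
G(4) = mex{1} = 0
G(5) = mex{1} = 0
G(6) = mex{0,0} = 1
G(7) = mex{0,0} = 1
G(8) = mex{1,1,0} = 2
G(9) = mex{1,1,0} = 2
G(10) = mex{2,0,1} = 3
G(11) = mex{2,0,1} = 3
G(12) = mex{3,1,0} = 2
G(13) = mex{3,1,0} = 2
G_B(13) = 2.
Combined Grundy value = 0 ⊕ 2 = 2.
A winning move leaves total XOR = 0, i.e. changes one component's Grundy value g to g ⊕ X where X is the current total.
Stack A: need g' = 0⊕2 = 2. Options: 21−2→G=2, 21−8→G=1. Hits: 1.
Stack B: need g' = 2⊕2 = 0. Options: 13−2→G=3, 13−6→G=1, 13−8→G=0. Hits: 1.

2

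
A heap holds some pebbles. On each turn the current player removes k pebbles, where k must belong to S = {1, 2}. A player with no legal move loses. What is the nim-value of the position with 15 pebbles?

0

G(0) = 0
G(1) = mex{0} = 1
G(2) = mex{1,0} = 2
G(3) = mex{2,1} = 0
G(4) = mex{0,2} = 1
G(5) = mex{1,0} = 2
G(6) = mex{2,1} = 0
G(7) = mex{0,2} = 1
G(8) = mex{1,0} = 2
G(9) = mex{2,1} = 0
G(10) = mex{0,2} = 1
G(11) = mex{1,0} = 2
G(12) = mex{2,1} = 0
G(13) = mex{0,2} = 1
G(14) = mex{1,0} = 2
G(15) = mex{2,1} = 0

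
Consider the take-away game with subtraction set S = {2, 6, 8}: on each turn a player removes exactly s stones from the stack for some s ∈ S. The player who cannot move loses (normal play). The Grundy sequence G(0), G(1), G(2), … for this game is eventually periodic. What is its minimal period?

14

G(0) = 0
G(1) = mex{} = 0
G(2) = mex{0} = 1
G(3) = mex{0} = 1
G(4) = mex{1} = 0
G(5) = mex{1} = 0
G(6) = mex{0,0} = 1
G(7) = mex{0,0} = 1
G(8) = mex{1,1,0} = 2
G(9) = mex{1,1,0} = 2
G(10) = mex{2,0,1} = 3
G(11) = mex{2,0,1} = 3
G(12) = mex{3,1,0} = 2
G(13) = mex{3,1,0} = 2
G(14) = mex{2,2,1} = 0
G(15) = mex{2,2,1} = 0
G(16) = mex{0,3,2} = 1
G(17) = mex{0,3,2} = 1
G(18) = mex{1,2,3} = 0
G(19) = mex{1,2,3} = 0
G(20) = mex{0,0,2} = 1
G(21) = mex{0,0,2} = 1
G(22) = mex{1,1,0} = 2
G(23) = mex{1,1,0} = 2
G(24) = mex{2,0,1} = 3
G(25) = mex{2,0,1} = 3
G(26) = mex{3,1,0} = 2
G(27) = mex{3,1,0} = 2
G(28) = mex{2,2,1} = 0
G(29) = mex{2,2,1} = 0
G(n+14) = G(n) holds for n = 0,…,7 (a full window of length max(S) = 8), so the sequence is purely periodic with period 14.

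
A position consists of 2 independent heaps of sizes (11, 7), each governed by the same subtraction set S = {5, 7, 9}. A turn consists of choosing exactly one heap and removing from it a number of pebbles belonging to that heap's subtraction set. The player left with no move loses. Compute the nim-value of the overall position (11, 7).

All heaps use S = {5, 7, 9}:
n :  0  1  2  3  4  5  6  7  8  9 10 11
G :  0  0  0  0  0  1  1  1  1  1  2  2
Heap A: G(11) = 2.
Heap B: G(7) = 1.
Combined Grundy value = 2 ⊕ 1 = 3.

3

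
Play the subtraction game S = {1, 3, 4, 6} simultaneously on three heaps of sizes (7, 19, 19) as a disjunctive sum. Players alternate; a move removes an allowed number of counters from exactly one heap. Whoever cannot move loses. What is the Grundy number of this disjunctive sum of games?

0

All heaps use S = {1, 3, 4, 6}:
G(0) = 0
G(1) = mex{0} = 1
G(2) = mex{1} = 0
G(3) = mex{0,0} = 1
G(4) = mex{1,1,0} = 2
G(5) = mex{2,0,1} = 3
G(6) = mex{3,1,0,0} = 2
G(7) = mex{2,2,1,1} = 0
G(8) = mex{0,3,2,0} = 1
G(9) = mex{1,2,3,1} = 0
G(10) = mex{0,0,2,2} = 1
G(11) = mex{1,1,0,3} = 2
G(12) = mex{2,0,1,2} = 3
G(13) = mex{3,1,0,0} = 2
G(14) = mex{2,2,1,1} = 0
G(15) = mex{0,3,2,0} = 1
G(16) = mex{1,2,3,1} = 0
G(17) = mex{0,0,2,2} = 1
G(18) = mex{1,1,0,3} = 2
G(19) = mex{2,0,1,2} = 3
Heap A: G(7) = 0.
Heap B: G(19) = 3.
Heap C: G(19) = 3.
Combined Grundy value = 0 ⊕ 3 ⊕ 3 = 0.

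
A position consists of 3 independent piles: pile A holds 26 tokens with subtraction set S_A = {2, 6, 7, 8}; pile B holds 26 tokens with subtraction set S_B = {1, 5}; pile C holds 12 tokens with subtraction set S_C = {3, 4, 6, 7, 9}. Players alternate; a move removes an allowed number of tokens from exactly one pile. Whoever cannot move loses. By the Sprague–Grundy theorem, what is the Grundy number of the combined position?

Pile A, S = {2, 6, 7, 8}:
n :  0  1  2  3  4  5  6  7  8  9 10 11 12 13 14 15 16 17 18 19 20 21 22 23 24 25 26
G :  0  0  1  1  0  0  1  1  2  2  3  3  2  2  0  0  1  1  0  0  1  1  2  2  3  3  2
G_A(26) = 2.
Pile B, S = {1, 5}:
n :  0  1  2  3  4  5  6  7  8  9 10 11 12 13 14 15 16 17 18 19 20 21 22 23 24 25 26
G :  0  1  0  1  0  1  0  1  0  1  0  1  0  1  0  1  0  1  0  1  0  1  0  1  0  1  0
G_B(26) = 0.
Pile C, S = {3, 4, 6, 7, 9}:
G(0) = 0
G(1) = mex{} = 0
G(2) = mex{} = 0
G(3) = mex{0} = 1
G(4) = mex{0,0} = 1
G(5) = mex{0,0} = 1
G(6) = mex{1,0,0} = 2
G(7) = mex{1,1,0,0} = 2
G(8) = mex{1,1,0,0} = 2
G(9) = mex{2,1,1,0,0} = 3
G(10) = mex{2,2,1,1,0} = 3
G(11) = mex{2,2,1,1,0} = 3
G(12) = mex{3,2,2,1,1} = 0
G_C(12) = 0.
Combined Grundy value = 2 ⊕ 0 ⊕ 0 = 2.

2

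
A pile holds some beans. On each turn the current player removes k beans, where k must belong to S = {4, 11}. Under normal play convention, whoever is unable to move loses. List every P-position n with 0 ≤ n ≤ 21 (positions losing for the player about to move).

n :  0  1  2  3  4  5  6  7  8  9 10 11 12 13 14 15 16 17 18 19 20 21
G :  0  0  0  0  1  1  1  1  0  0  0  2  1  1  1  0  0  0  0  1  1  1
P-positions are exactly the n with G(n) = 0.

0, 1, 2, 3, 8, 9, 10, 15, 16, 17, 18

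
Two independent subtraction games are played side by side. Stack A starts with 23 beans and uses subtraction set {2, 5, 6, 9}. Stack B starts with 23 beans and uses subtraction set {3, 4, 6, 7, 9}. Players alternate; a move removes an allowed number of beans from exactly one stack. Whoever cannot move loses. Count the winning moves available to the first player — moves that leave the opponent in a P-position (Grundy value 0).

Stack A, S = {2, 5, 6, 9}:
n :  0  1  2  3  4  5  6  7  8  9 10 11 12 13 14 15 16 17 18 19 20 21 22 23
G :  0  0  1  1  0  2  1  3  0  2  1  0  0  1  1  0  2  1  3  0  2  1  0  0
G_A(23) = 0.
Stack B, S = {3, 4, 6, 7, 9}:
G(0) = 0
G(1) = mex{} = 0
G(2) = mex{} = 0
G(3) = mex{0} = 1
G(4) = mex{0,0} = 1
G(5) = mex{0,0} = 1
G(6) = mex{1,0,0} = 2
G(7) = mex{1,1,0,0} = 2
G(8) = mex{1,1,0,0} = 2
G(9) = mex{2,1,1,0,0} = 3
G(10) = mex{2,2,1,1,0} = 3
G(11) = mex{2,2,1,1,0} = 3
G(12) = mex{3,2,2,1,1} = 0
G(13) = mex{3,3,2,2,1} = 0
G(14) = mex{3,3,2,2,1} = 0
G(15) = mex{0,3,3,2,2} = 1
G(16) = mex{0,0,3,3,2} = 1
G(17) = mex{0,0,3,3,2} = 1
G(18) = mex{1,0,0,3,3} = 2
G(19) = mex{1,1,0,0,3} = 2
G(20) = mex{1,1,0,0,3} = 2
G(21) = mex{2,1,1,0,0} = 3
G(22) = mex{2,2,1,1,0} = 3
G(23) = mex{2,2,1,1,0} = 3
G_B(23) = 3.
Combined Grundy value = 0 ⊕ 3 = 3.
A winning move leaves total XOR = 0, i.e. changes one component's Grundy value g to g ⊕ X where X is the current total.
Stack A: need g' = 0⊕3 = 3. Options: 23−2→G=1, 23−5→G=3, 23−6→G=1, 23−9→G=1. Hits: 1.
Stack B: need g' = 3⊕3 = 0. Options: 23−3→G=2, 23−4→G=2, 23−6→G=1, 23−7→G=1, 23−9→G=0. Hits: 1.

2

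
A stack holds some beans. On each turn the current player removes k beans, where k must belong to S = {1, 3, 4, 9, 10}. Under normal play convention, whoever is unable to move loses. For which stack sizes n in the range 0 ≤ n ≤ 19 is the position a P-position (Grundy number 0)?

0, 2, 7, 13, 15

G(0) = 0
G(1) = mex{0} = 1
G(2) = mex{1} = 0
G(3) = mex{0,0} = 1
G(4) = mex{1,1,0} = 2
G(5) = mex{2,0,1} = 3
G(6) = mex{3,1,0} = 2
G(7) = mex{2,2,1} = 0
G(8) = mex{0,3,2} = 1
G(9) = mex{1,2,3,0} = 4
G(10) = mex{4,0,2,1,0} = 3
G(11) = mex{3,1,0,0,1} = 2
G(12) = mex{2,4,1,1,0} = 3
G(13) = mex{3,3,4,2,1} = 0
G(14) = mex{0,2,3,3,2} = 1
G(15) = mex{1,3,2,2,3} = 0
G(16) = mex{0,0,3,0,2} = 1
G(17) = mex{1,1,0,1,0} = 2
G(18) = mex{2,0,1,4,1} = 3
G(19) = mex{3,1,0,3,4} = 2
P-positions are exactly the n with G(n) = 0.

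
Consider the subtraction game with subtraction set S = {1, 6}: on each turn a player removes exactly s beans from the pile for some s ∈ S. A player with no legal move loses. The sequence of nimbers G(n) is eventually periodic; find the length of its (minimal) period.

G(0) = 0
G(1) = mex{0} = 1
G(2) = mex{1} = 0
G(3) = mex{0} = 1
G(4) = mex{1} = 0
G(5) = mex{0} = 1
G(6) = mex{1,0} = 2
G(7) = mex{2,1} = 0
G(8) = mex{0,0} = 1
G(9) = mex{1,1} = 0
G(10) = mex{0,0} = 1
G(11) = mex{1,1} = 0
G(12) = mex{0,2} = 1
G(13) = mex{1,0} = 2
G(14) = mex{2,1} = 0
G(15) = mex{0,0} = 1
G(n+7) = G(n) holds for n = 0,…,5 (a full window of length max(S) = 6), so the sequence is purely periodic with period 7.

7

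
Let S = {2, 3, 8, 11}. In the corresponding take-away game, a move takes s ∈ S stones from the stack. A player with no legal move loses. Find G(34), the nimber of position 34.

0

G(0) = 0
G(1) = mex{} = 0
G(2) = mex{0} = 1
G(3) = mex{0,0} = 1
G(4) = mex{1,0} = 2
G(5) = mex{1,1} = 0
G(6) = mex{2,1} = 0
G(7) = mex{0,2} = 1
G(8) = mex{0,0,0} = 1
G(9) = mex{1,0,0} = 2
G(10) = mex{1,1,1} = 0
G(11) = mex{2,1,1,0} = 3
G(12) = mex{0,2,2,0} = 1
G(13) = mex{3,0,0,1} = 2
G(14) = mex{1,3,0,1} = 2
G(15) = mex{2,1,1,2} = 0
G(16) = mex{2,2,1,0} = 3
G(17) = mex{0,2,2,0} = 1
G(18) = mex{3,0,0,1} = 2
G(19) = mex{1,3,3,1} = 0
G(20) = mex{2,1,1,2} = 0
G(21) = mex{0,2,2,0} = 1
G(22) = mex{0,0,2,3} = 1
G(23) = mex{1,0,0,1} = 2
G(24) = mex{1,1,3,2} = 0
G(25) = mex{2,1,1,2} = 0
G(26) = mex{0,2,2,0} = 1
G(27) = mex{0,0,0,3} = 1
G(28) = mex{1,0,0,1} = 2
G(29) = mex{1,1,1,2} = 0
G(30) = mex{2,1,1,0} = 3
G(31) = mex{0,2,2,0} = 1
G(32) = mex{3,0,0,1} = 2
G(33) = mex{1,3,0,1} = 2
G(34) = mex{2,1,1,2} = 0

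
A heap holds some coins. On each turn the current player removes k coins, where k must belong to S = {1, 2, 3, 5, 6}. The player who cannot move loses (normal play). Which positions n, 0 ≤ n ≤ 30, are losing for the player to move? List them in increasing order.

0, 4, 8, 12, 16, 20, 24, 28

G(0) = 0
G(1) = mex{0} = 1
G(2) = mex{1,0} = 2
G(3) = mex{2,1,0} = 3
G(4) = mex{3,2,1} = 0
G(5) = mex{0,3,2,0} = 1
G(6) = mex{1,0,3,1,0} = 2
G(7) = mex{2,1,0,2,1} = 3
G(8) = mex{3,2,1,3,2} = 0
G(9) = mex{0,3,2,0,3} = 1
G(10) = mex{1,0,3,1,0} = 2
G(11) = mex{2,1,0,2,1} = 3
G(12) = mex{3,2,1,3,2} = 0
G(13) = mex{0,3,2,0,3} = 1
G(14) = mex{1,0,3,1,0} = 2
G(15) = mex{2,1,0,2,1} = 3
G(16) = mex{3,2,1,3,2} = 0
G(17) = mex{0,3,2,0,3} = 1
G(18) = mex{1,0,3,1,0} = 2
G(19) = mex{2,1,0,2,1} = 3
G(20) = mex{3,2,1,3,2} = 0
G(21) = mex{0,3,2,0,3} = 1
G(22) = mex{1,0,3,1,0} = 2
G(23) = mex{2,1,0,2,1} = 3
G(24) = mex{3,2,1,3,2} = 0
G(25) = mex{0,3,2,0,3} = 1
G(26) = mex{1,0,3,1,0} = 2
G(27) = mex{2,1,0,2,1} = 3
G(28) = mex{3,2,1,3,2} = 0
G(29) = mex{0,3,2,0,3} = 1
G(30) = mex{1,0,3,1,0} = 2
P-positions are exactly the n with G(n) = 0.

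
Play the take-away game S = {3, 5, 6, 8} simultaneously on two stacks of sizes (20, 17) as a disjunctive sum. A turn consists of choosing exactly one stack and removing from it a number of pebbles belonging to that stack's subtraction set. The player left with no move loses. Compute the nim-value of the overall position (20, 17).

1

All stacks use S = {3, 5, 6, 8}:
G(0) = 0
G(1) = mex{} = 0
G(2) = mex{} = 0
G(3) = mex{0} = 1
G(4) = mex{0} = 1
G(5) = mex{0,0} = 1
G(6) = mex{1,0,0} = 2
G(7) = mex{1,0,0} = 2
G(8) = mex{1,1,0,0} = 2
G(9) = mex{2,1,1,0} = 3
G(10) = mex{2,1,1,0} = 3
G(11) = mex{2,2,1,1} = 0
G(12) = mex{3,2,2,1} = 0
G(13) = mex{3,2,2,1} = 0
G(14) = mex{0,3,2,2} = 1
G(15) = mex{0,3,3,2} = 1
G(16) = mex{0,0,3,2} = 1
G(17) = mex{1,0,0,3} = 2
G(18) = mex{1,0,0,3} = 2
G(19) = mex{1,1,0,0} = 2
G(20) = mex{2,1,1,0} = 3
Stack A: G(20) = 3.
Stack B: G(17) = 2.
Combined Grundy value = 3 ⊕ 2 = 1.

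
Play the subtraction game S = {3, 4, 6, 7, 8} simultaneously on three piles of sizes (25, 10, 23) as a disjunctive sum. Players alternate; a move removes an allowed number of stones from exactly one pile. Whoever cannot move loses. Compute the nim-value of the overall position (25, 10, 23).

All piles use S = {3, 4, 6, 7, 8}:
G(0) = 0
G(1) = mex{} = 0
G(2) = mex{} = 0
G(3) = mex{0} = 1
G(4) = mex{0,0} = 1
G(5) = mex{0,0} = 1
G(6) = mex{1,0,0} = 2
G(7) = mex{1,1,0,0} = 2
G(8) = mex{1,1,0,0,0} = 2
G(9) = mex{2,1,1,0,0} = 3
G(10) = mex{2,2,1,1,0} = 3
G(11) = mex{2,2,1,1,1} = 0
G(12) = mex{3,2,2,1,1} = 0
G(13) = mex{3,3,2,2,1} = 0
G(14) = mex{0,3,2,2,2} = 1
G(15) = mex{0,0,3,2,2} = 1
G(16) = mex{0,0,3,3,2} = 1
G(17) = mex{1,0,0,3,3} = 2
G(18) = mex{1,1,0,0,3} = 2
G(19) = mex{1,1,0,0,0} = 2
G(20) = mex{2,1,1,0,0} = 3
G(21) = mex{2,2,1,1,0} = 3
G(22) = mex{2,2,1,1,1} = 0
G(23) = mex{3,2,2,1,1} = 0
G(24) = mex{3,3,2,2,1} = 0
G(25) = mex{0,3,2,2,2} = 1
Pile A: G(25) = 1.
Pile B: G(10) = 3.
Pile C: G(23) = 0.
Combined Grundy value = 1 ⊕ 3 ⊕ 0 = 2.

2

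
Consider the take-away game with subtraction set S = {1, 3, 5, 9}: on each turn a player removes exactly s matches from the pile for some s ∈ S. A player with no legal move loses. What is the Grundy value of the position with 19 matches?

G(0) = 0
G(1) = mex{0} = 1
G(2) = mex{1} = 0
G(3) = mex{0,0} = 1
G(4) = mex{1,1} = 0
G(5) = mex{0,0,0} = 1
G(6) = mex{1,1,1} = 0
G(7) = mex{0,0,0} = 1
G(8) = mex{1,1,1} = 0
G(9) = mex{0,0,0,0} = 1
G(10) = mex{1,1,1,1} = 0
G(11) = mex{0,0,0,0} = 1
G(12) = mex{1,1,1,1} = 0
G(13) = mex{0,0,0,0} = 1
G(14) = mex{1,1,1,1} = 0
G(15) = mex{0,0,0,0} = 1
G(16) = mex{1,1,1,1} = 0
G(17) = mex{0,0,0,0} = 1
G(18) = mex{1,1,1,1} = 0
G(19) = mex{0,0,0,0} = 1

1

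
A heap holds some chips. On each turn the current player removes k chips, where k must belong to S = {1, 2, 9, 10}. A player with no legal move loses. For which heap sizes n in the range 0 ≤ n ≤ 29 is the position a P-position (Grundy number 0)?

0, 3, 6, 11, 14, 17, 22, 25, 28

n :  0  1  2  3  4  5  6  7  8  9 10 11 12 13 14 15 16 17 18 19 20 21 22 23 24 25 26 27 28 29
G :  0  1  2  0  1  2  0  1  2  3  4  0  1  2  0  1  2  0  1  2  3  4  0  1  2  0  1  2  0  1
P-positions are exactly the n with G(n) = 0.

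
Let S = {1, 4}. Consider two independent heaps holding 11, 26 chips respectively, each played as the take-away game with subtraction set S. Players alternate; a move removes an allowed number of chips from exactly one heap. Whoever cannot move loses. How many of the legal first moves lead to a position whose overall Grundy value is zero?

All heaps use S = {1, 4}:
G(0) = 0
G(1) = mex{0} = 1
G(2) = mex{1} = 0
G(3) = mex{0} = 1
G(4) = mex{1,0} = 2
G(5) = mex{2,1} = 0
G(6) = mex{0,0} = 1
G(7) = mex{1,1} = 0
G(8) = mex{0,2} = 1
G(9) = mex{1,0} = 2
G(10) = mex{2,1} = 0
G(11) = mex{0,0} = 1
G(12) = mex{1,1} = 0
G(13) = mex{0,2} = 1
G(14) = mex{1,0} = 2
G(15) = mex{2,1} = 0
G(16) = mex{0,0} = 1
G(17) = mex{1,1} = 0
G(18) = mex{0,2} = 1
G(19) = mex{1,0} = 2
G(20) = mex{2,1} = 0
G(21) = mex{0,0} = 1
G(22) = mex{1,1} = 0
G(23) = mex{0,2} = 1
G(24) = mex{1,0} = 2
G(25) = mex{2,1} = 0
G(26) = mex{0,0} = 1
Heap A: G(11) = 1.
Heap B: G(26) = 1.
Combined Grundy value = 1 ⊕ 1 = 0.
A winning move leaves total XOR = 0, i.e. changes one component's Grundy value g to g ⊕ X where X is the current total.
Heap A: target g' = 1⊕0 = 1, but every legal move changes the Grundy value (mex property), so 0 moves.
Heap B: target g' = 1⊕0 = 1, but every legal move changes the Grundy value (mex property), so 0 moves.

0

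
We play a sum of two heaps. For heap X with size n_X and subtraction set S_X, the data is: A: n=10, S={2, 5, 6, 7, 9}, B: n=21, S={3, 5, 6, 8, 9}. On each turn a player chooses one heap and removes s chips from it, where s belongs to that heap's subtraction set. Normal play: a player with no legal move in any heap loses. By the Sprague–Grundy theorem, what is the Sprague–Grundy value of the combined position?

0

Heap A, S = {2, 5, 6, 7, 9}:
n :  0  1  2  3  4  5  6  7  8  9 10
G :  0  0  1  1  0  2  1  3  2  2  3
G_A(10) = 3.
Heap B, S = {3, 5, 6, 8, 9}:
G(0) = 0
G(1) = mex{} = 0
G(2) = mex{} = 0
G(3) = mex{0} = 1
G(4) = mex{0} = 1
G(5) = mex{0,0} = 1
G(6) = mex{1,0,0} = 2
G(7) = mex{1,0,0} = 2
G(8) = mex{1,1,0,0} = 2
G(9) = mex{2,1,1,0,0} = 3
G(10) = mex{2,1,1,0,0} = 3
G(11) = mex{2,2,1,1,0} = 3
G(12) = mex{3,2,2,1,1} = 0
G(13) = mex{3,2,2,1,1} = 0
G(14) = mex{3,3,2,2,1} = 0
G(15) = mex{0,3,3,2,2} = 1
G(16) = mex{0,3,3,2,2} = 1
G(17) = mex{0,0,3,3,2} = 1
G(18) = mex{1,0,0,3,3} = 2
G(19) = mex{1,0,0,3,3} = 2
G(20) = mex{1,1,0,0,3} = 2
G(21) = mex{2,1,1,0,0} = 3
G_B(21) = 3.
Combined Grundy value = 3 ⊕ 3 = 0.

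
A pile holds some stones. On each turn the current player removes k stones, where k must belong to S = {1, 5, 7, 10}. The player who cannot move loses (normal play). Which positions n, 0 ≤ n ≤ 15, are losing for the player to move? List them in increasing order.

0, 2, 4, 6, 8

n :  0  1  2  3  4  5  6  7  8  9 10 11 12 13 14 15
G :  0  1  0  1  0  1  0  1  0  1  2  3  2  3  2  3
P-positions are exactly the n with G(n) = 0.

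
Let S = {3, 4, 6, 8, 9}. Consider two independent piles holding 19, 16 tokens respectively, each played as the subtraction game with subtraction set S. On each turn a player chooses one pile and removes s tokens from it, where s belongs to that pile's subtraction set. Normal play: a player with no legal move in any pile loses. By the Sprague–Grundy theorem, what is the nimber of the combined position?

All piles use S = {3, 4, 6, 8, 9}:
n :  0  1  2  3  4  5  6  7  8  9 10 11 12 13 14 15 16 17 18 19
G :  0  0  0  1  1  1  2  2  2  3  3  3  0  0  0  1  1  1  2  2
Pile A: G(19) = 2.
Pile B: G(16) = 1.
Combined Grundy value = 2 ⊕ 1 = 3.

3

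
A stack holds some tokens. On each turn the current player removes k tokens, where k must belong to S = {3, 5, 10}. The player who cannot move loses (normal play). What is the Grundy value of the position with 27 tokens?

1

G(0) = 0
G(1) = mex{} = 0
G(2) = mex{} = 0
G(3) = mex{0} = 1
G(4) = mex{0} = 1
G(5) = mex{0,0} = 1
G(6) = mex{1,0} = 2
G(7) = mex{1,0} = 2
G(8) = mex{1,1} = 0
G(9) = mex{2,1} = 0
G(10) = mex{2,1,0} = 3
G(11) = mex{0,2,0} = 1
G(12) = mex{0,2,0} = 1
G(13) = mex{3,0,1} = 2
G(14) = mex{1,0,1} = 2
G(15) = mex{1,3,1} = 0
G(16) = mex{2,1,2} = 0
G(17) = mex{2,1,2} = 0
G(18) = mex{0,2,0} = 1
G(19) = mex{0,2,0} = 1
G(20) = mex{0,0,3} = 1
G(21) = mex{1,0,1} = 2
G(22) = mex{1,0,1} = 2
G(23) = mex{1,1,2} = 0
G(24) = mex{2,1,2} = 0
G(25) = mex{2,1,0} = 3
G(26) = mex{0,2,0} = 1
G(27) = mex{0,2,0} = 1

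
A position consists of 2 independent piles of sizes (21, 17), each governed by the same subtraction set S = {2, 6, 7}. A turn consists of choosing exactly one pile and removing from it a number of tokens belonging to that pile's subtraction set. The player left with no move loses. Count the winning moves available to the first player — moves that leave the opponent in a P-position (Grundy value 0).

All piles use S = {2, 6, 7}:
G(0) = 0
G(1) = mex{} = 0
G(2) = mex{0} = 1
G(3) = mex{0} = 1
G(4) = mex{1} = 0
G(5) = mex{1} = 0
G(6) = mex{0,0} = 1
G(7) = mex{0,0,0} = 1
G(8) = mex{1,1,0} = 2
G(9) = mex{1,1,1} = 0
G(10) = mex{2,0,1} = 3
G(11) = mex{0,0,0} = 1
G(12) = mex{3,1,0} = 2
G(13) = mex{1,1,1} = 0
G(14) = mex{2,2,1} = 0
G(15) = mex{0,0,2} = 1
G(16) = mex{0,3,0} = 1
G(17) = mex{1,1,3} = 0
G(18) = mex{1,2,1} = 0
G(19) = mex{0,0,2} = 1
G(20) = mex{0,0,0} = 1
G(21) = mex{1,1,0} = 2
Pile A: G(21) = 2.
Pile B: G(17) = 0.
Combined Grundy value = 2 ⊕ 0 = 2.
A winning move leaves total XOR = 0, i.e. changes one component's Grundy value g to g ⊕ X where X is the current total.
Pile A: need g' = 2⊕2 = 0. Options: 21−2→G=1, 21−6→G=1, 21−7→G=0. Hits: 1.
Pile B: need g' = 0⊕2 = 2. Options: 17−2→G=1, 17−6→G=1, 17−7→G=3. Hits: 0.

1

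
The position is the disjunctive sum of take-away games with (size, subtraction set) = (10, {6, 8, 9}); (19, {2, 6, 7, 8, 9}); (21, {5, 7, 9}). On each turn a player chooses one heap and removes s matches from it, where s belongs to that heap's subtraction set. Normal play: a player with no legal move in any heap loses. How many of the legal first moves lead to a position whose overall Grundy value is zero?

0

Heap A, S = {6, 8, 9}:
G(0) = 0
G(1) = mex{} = 0
G(2) = mex{} = 0
G(3) = mex{} = 0
G(4) = mex{} = 0
G(5) = mex{} = 0
G(6) = mex{0} = 1
G(7) = mex{0} = 1
G(8) = mex{0,0} = 1
G(9) = mex{0,0,0} = 1
G(10) = mex{0,0,0} = 1
G_A(10) = 1.
Heap B, S = {2, 6, 7, 8, 9}:
G(0) = 0
G(1) = mex{} = 0
G(2) = mex{0} = 1
G(3) = mex{0} = 1
G(4) = mex{1} = 0
G(5) = mex{1} = 0
G(6) = mex{0,0} = 1
G(7) = mex{0,0,0} = 1
G(8) = mex{1,1,0,0} = 2
G(9) = mex{1,1,1,0,0} = 2
G(10) = mex{2,0,1,1,0} = 3
G(11) = mex{2,0,0,1,1} = 3
G(12) = mex{3,1,0,0,1} = 2
G(13) = mex{3,1,1,0,0} = 2
G(14) = mex{2,2,1,1,0} = 3
G(15) = mex{2,2,2,1,1} = 0
G(16) = mex{3,3,2,2,1} = 0
G(17) = mex{0,3,3,2,2} = 1
G(18) = mex{0,2,3,3,2} = 1
G(19) = mex{1,2,2,3,3} = 0
G_B(19) = 0.
Heap C, S = {5, 7, 9}:
G(0) = 0
G(1) = mex{} = 0
G(2) = mex{} = 0
G(3) = mex{} = 0
G(4) = mex{} = 0
G(5) = mex{0} = 1
G(6) = mex{0} = 1
G(7) = mex{0,0} = 1
G(8) = mex{0,0} = 1
G(9) = mex{0,0,0} = 1
G(10) = mex{1,0,0} = 2
G(11) = mex{1,0,0} = 2
G(12) = mex{1,1,0} = 2
G(13) = mex{1,1,0} = 2
G(14) = mex{1,1,1} = 0
G(15) = mex{2,1,1} = 0
G(16) = mex{2,1,1} = 0
G(17) = mex{2,2,1} = 0
G(18) = mex{2,2,1} = 0
G(19) = mex{0,2,2} = 1
G(20) = mex{0,2,2} = 1
G(21) = mex{0,0,2} = 1
G_C(21) = 1.
Combined Grundy value = 1 ⊕ 0 ⊕ 1 = 0.
A winning move leaves total XOR = 0, i.e. changes one component's Grundy value g to g ⊕ X where X is the current total.
Heap A: target g' = 1⊕0 = 1, but every legal move changes the Grundy value (mex property), so 0 moves.
Heap B: target g' = 0⊕0 = 0, but every legal move changes the Grundy value (mex property), so 0 moves.
Heap C: target g' = 1⊕0 = 1, but every legal move changes the Grundy value (mex property), so 0 moves.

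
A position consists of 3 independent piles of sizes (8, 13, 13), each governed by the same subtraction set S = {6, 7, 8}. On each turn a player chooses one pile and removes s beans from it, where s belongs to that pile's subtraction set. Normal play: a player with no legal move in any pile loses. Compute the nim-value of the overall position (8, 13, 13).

1

All piles use S = {6, 7, 8}:
G(0) = 0
G(1) = mex{} = 0
G(2) = mex{} = 0
G(3) = mex{} = 0
G(4) = mex{} = 0
G(5) = mex{} = 0
G(6) = mex{0} = 1
G(7) = mex{0,0} = 1
G(8) = mex{0,0,0} = 1
G(9) = mex{0,0,0} = 1
G(10) = mex{0,0,0} = 1
G(11) = mex{0,0,0} = 1
G(12) = mex{1,0,0} = 2
G(13) = mex{1,1,0} = 2
Pile A: G(8) = 1.
Pile B: G(13) = 2.
Pile C: G(13) = 2.
Combined Grundy value = 1 ⊕ 2 ⊕ 2 = 1.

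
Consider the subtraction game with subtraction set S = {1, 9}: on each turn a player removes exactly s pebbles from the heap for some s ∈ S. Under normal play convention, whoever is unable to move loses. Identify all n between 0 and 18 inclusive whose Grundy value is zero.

0, 2, 4, 6, 8, 10, 12, 14, 16, 18

n :  0  1  2  3  4  5  6  7  8  9 10 11 12 13 14 15 16 17 18
G :  0  1  0  1  0  1  0  1  0  1  0  1  0  1  0  1  0  1  0
P-positions are exactly the n with G(n) = 0.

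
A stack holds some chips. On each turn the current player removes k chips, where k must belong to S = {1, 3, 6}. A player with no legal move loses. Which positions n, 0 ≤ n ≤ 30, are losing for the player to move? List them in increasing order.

0, 2, 4, 9, 11, 13, 18, 20, 22, 27, 29

n :  0  1  2  3  4  5  6  7  8  9 10 11 12 13 14 15 16 17 18 19 20 21 22 23 24 25 26 27 28 29 30
G :  0  1  0  1  0  1  2  3  2  0  1  0  1  0  1  2  3  2  0  1  0  1  0  1  2  3  2  0  1  0  1
P-positions are exactly the n with G(n) = 0.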